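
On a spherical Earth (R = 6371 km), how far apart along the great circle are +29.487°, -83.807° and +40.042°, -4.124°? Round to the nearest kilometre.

Δλ = -4.124 − -83.807 = 79.683°.
Δφ = 40.042 − 29.487 = 10.555°.
a = sin²(Δφ/2) + cos φ₁ · cos φ₂ · sin²(Δλ/2) = 0.281989.
c = 2·atan2(√a, √(1−a)) = 1.11962 rad → d = 6371·c ≈ 7133.11 km.

7133 km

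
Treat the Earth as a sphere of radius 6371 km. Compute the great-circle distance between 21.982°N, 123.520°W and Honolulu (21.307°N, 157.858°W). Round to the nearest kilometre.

3542 km

Δλ = -157.858 − -123.520 = -34.338°.
Δφ = 21.307 − 21.982 = -0.675°.
a = sin²(Δφ/2) + cos φ₁ · cos φ₂ · sin²(Δλ/2) = 0.075315.
c = 2·atan2(√a, √(1−a)) = 0.55600 rad → d = 6371·c ≈ 3542.30 km.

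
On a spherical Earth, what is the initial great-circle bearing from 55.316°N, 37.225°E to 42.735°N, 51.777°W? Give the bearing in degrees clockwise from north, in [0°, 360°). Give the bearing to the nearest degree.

297°

Δλ = -51.777 − 37.225 = -89.002°.
θ = atan2( sin Δλ · cos φ₂ , cos φ₁ · sin φ₂ − sin φ₁ · cos φ₂ · cos Δλ )
  = atan2(-0.73439, 0.37564) = -62.910° → normalised to [0°, 360°): 297.090°.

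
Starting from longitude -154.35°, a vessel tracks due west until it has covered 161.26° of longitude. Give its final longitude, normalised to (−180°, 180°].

Start at -154.35°; shift −161.26° → -315.61°.
-315.61° lies outside (−180°, 180°]; add 360° → +44.39°.

+44.39°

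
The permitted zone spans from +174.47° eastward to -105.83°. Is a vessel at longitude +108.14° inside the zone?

No

Band width going east from +174.47° to -105.83°: ((-105.83 − 174.47) mod 360) = 79.70°.
Offset of +108.14° east of the west edge: ((108.14 − 174.47) mod 360) = 293.67°.
293.67° > 79.70° ⇒ outside.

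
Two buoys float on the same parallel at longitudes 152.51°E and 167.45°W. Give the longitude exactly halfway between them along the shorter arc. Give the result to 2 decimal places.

Signed shortest Δλ from +152.51° to -167.45° is +40.04°.
Midpoint longitude = +152.51° + (+40.04°)/2 = +152.51° + 20.02° = +172.53°.
(The naïve average (+152.51 + -167.45)/2 = -7.47° is on the wrong side of the globe.)

172.53°E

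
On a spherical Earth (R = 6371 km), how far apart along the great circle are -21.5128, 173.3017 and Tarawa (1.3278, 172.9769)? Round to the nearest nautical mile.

Δλ = 172.9769 − 173.3017 = -0.3248°.
Δφ = 1.3278 − -21.5128 = 22.8406°.
a = sin²(Δφ/2) + cos φ₁ · cos φ₂ · sin²(Δλ/2) = 0.039213.
c = 2·atan2(√a, √(1−a)) = 0.39868 rad → d = 6371·c ≈ 2540.00 km ≈ 1371.49 nmi.

1371 nmi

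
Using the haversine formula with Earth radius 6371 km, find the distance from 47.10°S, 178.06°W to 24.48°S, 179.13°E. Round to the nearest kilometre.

Δλ = 179.13 − -178.06 = 357.19°; wrapped into (−180°, 180°]: -2.81°.
Δφ = -24.48 − -47.10 = 22.62°.
a = sin²(Δφ/2) + cos φ₁ · cos φ₂ · sin²(Δλ/2) = 0.038834.
c = 2·atan2(√a, √(1−a)) = 0.39673 rad → d = 6371·c ≈ 2527.54 km.

2528 km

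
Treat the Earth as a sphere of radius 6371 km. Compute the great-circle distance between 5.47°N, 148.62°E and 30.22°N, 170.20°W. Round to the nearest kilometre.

Δλ = -170.20 − 148.62 = -318.82°; wrapped into (−180°, 180°]: 41.18°.
Δφ = 30.22 − 5.47 = 24.75°.
a = sin²(Δφ/2) + cos φ₁ · cos φ₂ · sin²(Δλ/2) = 0.152311.
c = 2·atan2(√a, √(1−a)) = 0.80185 rad → d = 6371·c ≈ 5108.60 km.

5109 km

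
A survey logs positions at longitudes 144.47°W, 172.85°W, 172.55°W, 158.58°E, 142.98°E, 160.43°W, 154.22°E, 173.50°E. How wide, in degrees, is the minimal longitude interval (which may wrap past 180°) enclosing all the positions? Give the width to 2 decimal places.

72.55°

Sort the longitudes: -172.85°, -172.55°, -160.43°, -144.47°, +142.98°, +154.22°, +158.58°, +173.50°.
Eastward gaps between consecutive values (wrapping around): 0.30°, 12.12°, 15.96°, 287.45°, 11.24°, 4.36°, 14.92°, 13.65°.
Largest gap = 287.45° ⇒ minimal covering band is its complement: 360° − 287.45° = 72.55°.
Band runs from +142.98° eastward to -144.47°, crossing the antimeridian.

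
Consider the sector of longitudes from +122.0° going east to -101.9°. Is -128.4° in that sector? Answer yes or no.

Band width going east from +122.0° to -101.9°: ((-101.9 − 122.0) mod 360) = 136.1°.
Offset of -128.4° east of the west edge: ((-128.4 − 122.0) mod 360) = 109.6°.
109.6° ≤ 136.1° ⇒ inside.

Yes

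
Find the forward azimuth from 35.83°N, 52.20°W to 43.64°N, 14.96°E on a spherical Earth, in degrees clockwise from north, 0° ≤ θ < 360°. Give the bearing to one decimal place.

Δλ = 14.96 − -52.20 = 67.16°.
θ = atan2( sin Δλ · cos φ₂ , cos φ₁ · sin φ₂ − sin φ₁ · cos φ₂ · cos Δλ )
  = atan2(0.66695, 0.39509) = 59.358° → normalised to [0°, 360°): 59.358°.

59.4°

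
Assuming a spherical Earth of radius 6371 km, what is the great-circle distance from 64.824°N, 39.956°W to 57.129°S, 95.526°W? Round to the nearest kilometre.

Δλ = -95.526 − -39.956 = -55.570°.
Δφ = -57.129 − 64.824 = -121.953°.
a = sin²(Δφ/2) + cos φ₁ · cos φ₂ · sin²(Δλ/2) = 0.814783.
c = 2·atan2(√a, √(1−a)) = 2.25179 rad → d = 6371·c ≈ 14346.16 km.

14346 km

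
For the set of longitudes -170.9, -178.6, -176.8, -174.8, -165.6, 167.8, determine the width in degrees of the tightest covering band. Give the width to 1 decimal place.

Sort the longitudes: -178.6°, -176.8°, -174.8°, -170.9°, -165.6°, +167.8°.
Eastward gaps between consecutive values (wrapping around): 1.8°, 2.0°, 3.9°, 5.3°, 333.4°, 13.6°.
Largest gap = 333.4° ⇒ minimal covering band is its complement: 360° − 333.4° = 26.6°.
Band runs from +167.8° eastward to -165.6°, crossing the antimeridian.

26.6°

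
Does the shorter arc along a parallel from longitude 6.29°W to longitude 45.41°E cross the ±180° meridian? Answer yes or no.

Signed shortest Δλ = ((45.41 − -6.29 + 180) mod 360) − 180 = 51.7°.
Going east by 51.7° from -6.29° reaches +45.41° without touching 180°.

No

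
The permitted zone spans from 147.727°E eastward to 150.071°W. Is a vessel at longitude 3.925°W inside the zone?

Band width going east from +147.727° to -150.071°: ((-150.071 − 147.727) mod 360) = 62.202°.
Offset of -3.925° east of the west edge: ((-3.925 − 147.727) mod 360) = 208.348°.
208.348° > 62.202° ⇒ outside.

No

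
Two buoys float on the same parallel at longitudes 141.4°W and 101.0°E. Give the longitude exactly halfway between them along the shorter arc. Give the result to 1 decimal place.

159.8°E

Signed shortest Δλ from -141.4° to +101.0° is -117.6°.
Midpoint longitude = -141.4° + (-117.6°)/2 = -141.4° − 58.8° = -200.2°.
Normalise into (−180°, 180°]: +159.8°.
(The naïve average (-141.4 + +101.0)/2 = -20.2° is on the wrong side of the globe.)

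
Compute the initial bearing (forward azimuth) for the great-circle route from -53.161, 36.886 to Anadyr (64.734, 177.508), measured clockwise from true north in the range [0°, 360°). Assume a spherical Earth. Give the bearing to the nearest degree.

44°

Δλ = 177.508 − 36.886 = 140.622°.
θ = atan2( sin Δλ · cos φ₂ , cos φ₁ · sin φ₂ − sin φ₁ · cos φ₂ · cos Δλ )
  = atan2(0.27079, 0.27817) = 44.230° → normalised to [0°, 360°): 44.230°.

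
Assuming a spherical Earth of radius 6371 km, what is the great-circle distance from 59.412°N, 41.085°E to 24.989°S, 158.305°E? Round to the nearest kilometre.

Δλ = 158.305 − 41.085 = 117.220°.
Δφ = -24.989 − 59.412 = -84.401°.
a = sin²(Δφ/2) + cos φ₁ · cos φ₂ · sin²(Δλ/2) = 0.787315.
c = 2·atan2(√a, √(1−a)) = 2.18295 rad → d = 6371·c ≈ 13907.56 km.

13908 km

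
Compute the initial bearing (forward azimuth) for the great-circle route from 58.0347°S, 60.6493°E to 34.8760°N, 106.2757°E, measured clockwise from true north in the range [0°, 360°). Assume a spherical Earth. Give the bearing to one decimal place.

Δλ = 106.2757 − 60.6493 = 45.6264°.
θ = atan2( sin Δλ · cos φ₂ , cos φ₁ · sin φ₂ − sin φ₁ · cos φ₂ · cos Δλ )
  = atan2(0.58641, 0.78945) = 36.605° → normalised to [0°, 360°): 36.605°.

36.6°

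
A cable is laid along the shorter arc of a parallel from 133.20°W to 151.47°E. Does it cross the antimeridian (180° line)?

Yes

Naïve |151.47 − -133.20| = 284.67° > 180°, so the shorter arc goes the other way round — across 180°.
Signed shortest Δλ = ((151.47 − -133.20 + 180) mod 360) − 180 = -75.33°.
Going west by 75.33° from -133.20° passes through 180° before reaching +151.47°.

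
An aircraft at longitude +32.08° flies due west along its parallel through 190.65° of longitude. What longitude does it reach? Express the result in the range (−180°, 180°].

-158.57°

Start at +32.08°; shift −190.65° → -158.57°.
-158.57° already lies in (−180°, 180°].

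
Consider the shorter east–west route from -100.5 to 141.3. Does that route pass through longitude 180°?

Yes

Naïve |141.3 − -100.5| = 241.8° > 180°, so the shorter arc goes the other way round — across 180°.
Signed shortest Δλ = ((141.3 − -100.5 + 180) mod 360) − 180 = -118.2°.
Going west by 118.2° from -100.5° passes through 180° before reaching +141.3°.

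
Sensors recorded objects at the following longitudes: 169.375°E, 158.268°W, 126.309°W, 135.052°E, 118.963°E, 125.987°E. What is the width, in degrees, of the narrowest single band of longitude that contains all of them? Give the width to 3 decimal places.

114.728°

Sort the longitudes: -158.268°, -126.309°, +118.963°, +125.987°, +135.052°, +169.375°.
Eastward gaps between consecutive values (wrapping around): 31.959°, 245.272°, 7.024°, 9.065°, 34.323°, 32.357°.
Largest gap = 245.272° ⇒ minimal covering band is its complement: 360° − 245.272° = 114.728°.
Band runs from +118.963° eastward to -126.309°, crossing the antimeridian.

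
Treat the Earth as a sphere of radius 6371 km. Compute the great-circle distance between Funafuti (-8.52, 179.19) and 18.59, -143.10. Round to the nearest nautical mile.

2763 nmi

Δλ = -143.10 − 179.19 = -322.29°; wrapped into (−180°, 180°]: 37.71°.
Δφ = 18.59 − -8.52 = 27.11°.
a = sin²(Δφ/2) + cos φ₁ · cos φ₂ · sin²(Δλ/2) = 0.152833.
c = 2·atan2(√a, √(1−a)) = 0.80330 rad → d = 6371·c ≈ 5117.84 km ≈ 2763.41 nmi.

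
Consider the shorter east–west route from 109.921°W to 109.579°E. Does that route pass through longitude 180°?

Yes

Naïve |109.579 − -109.921| = 219.5° > 180°, so the shorter arc goes the other way round — across 180°.
Signed shortest Δλ = ((109.579 − -109.921 + 180) mod 360) − 180 = -140.5°.
Going west by 140.5° from -109.921° passes through 180° before reaching +109.579°.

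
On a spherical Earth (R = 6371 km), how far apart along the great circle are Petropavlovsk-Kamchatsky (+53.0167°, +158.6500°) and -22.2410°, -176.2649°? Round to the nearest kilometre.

8712 km

Δλ = -176.2649 − 158.6500 = -334.9149°; wrapped into (−180°, 180°]: 25.0851°.
Δφ = -22.2410 − 53.0167 = -75.2577°.
a = sin²(Δφ/2) + cos φ₁ · cos φ₂ · sin²(Δλ/2) = 0.399024.
c = 2·atan2(√a, √(1−a)) = 1.36745 rad → d = 6371·c ≈ 8712.00 km.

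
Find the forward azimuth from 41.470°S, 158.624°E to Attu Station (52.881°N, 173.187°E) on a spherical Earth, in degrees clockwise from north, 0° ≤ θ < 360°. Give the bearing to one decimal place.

8.8°

Δλ = 173.187 − 158.624 = 14.563°.
θ = atan2( sin Δλ · cos φ₂ , cos φ₁ · sin φ₂ − sin φ₁ · cos φ₂ · cos Δλ )
  = atan2(0.15174, 0.98428) = 8.764° → normalised to [0°, 360°): 8.764°.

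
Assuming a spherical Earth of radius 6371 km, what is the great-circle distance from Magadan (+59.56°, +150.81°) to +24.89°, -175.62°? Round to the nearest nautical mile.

2508 nmi

Δλ = -175.62 − 150.81 = -326.43°; wrapped into (−180°, 180°]: 33.57°.
Δφ = 24.89 − 59.56 = -34.67°.
a = sin²(Δφ/2) + cos φ₁ · cos φ₂ · sin²(Δλ/2) = 0.127105.
c = 2·atan2(√a, √(1−a)) = 0.72908 rad → d = 6371·c ≈ 4644.95 km ≈ 2508.07 nmi.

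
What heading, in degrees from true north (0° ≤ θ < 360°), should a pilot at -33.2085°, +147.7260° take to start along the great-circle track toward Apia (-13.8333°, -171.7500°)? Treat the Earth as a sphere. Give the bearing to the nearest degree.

Δλ = -171.7500 − 147.7260 = -319.4760°; wrapped into (−180°, 180°]: 40.5240°.
θ = atan2( sin Δλ · cos φ₂ , cos φ₁ · sin φ₂ − sin φ₁ · cos φ₂ · cos Δλ )
  = atan2(0.63092, 0.20419) = 72.066° → normalised to [0°, 360°): 72.066°.

72°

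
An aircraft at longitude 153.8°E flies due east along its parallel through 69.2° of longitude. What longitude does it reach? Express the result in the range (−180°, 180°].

Start at +153.8°; shift +69.2° → +223.0°.
+223.0° lies outside (−180°, 180°]; subtract 360° → -137.0°.

137.0°W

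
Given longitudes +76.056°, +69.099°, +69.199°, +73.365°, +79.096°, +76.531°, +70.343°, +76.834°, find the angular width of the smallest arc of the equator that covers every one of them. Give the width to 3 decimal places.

Sort the longitudes: +69.099°, +69.199°, +70.343°, +73.365°, +76.056°, +76.531°, +76.834°, +79.096°.
Eastward gaps between consecutive values (wrapping around): 0.100°, 1.144°, 3.022°, 2.691°, 0.475°, 0.303°, 2.262°, 350.003°.
Largest gap = 350.003° ⇒ minimal covering band is its complement: 360° − 350.003° = 9.997°.
Band runs from +69.099° eastward to +79.096°.

9.997°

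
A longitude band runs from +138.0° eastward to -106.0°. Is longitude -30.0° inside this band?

Band width going east from +138.0° to -106.0°: ((-106.0 − 138.0) mod 360) = 116.0°.
Offset of -30.0° east of the west edge: ((-30.0 − 138.0) mod 360) = 192.0°.
192.0° > 116.0° ⇒ outside.

No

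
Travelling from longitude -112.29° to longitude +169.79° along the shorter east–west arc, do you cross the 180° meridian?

Yes

Naïve |169.79 − -112.29| = 282.08° > 180°, so the shorter arc goes the other way round — across 180°.
Signed shortest Δλ = ((169.79 − -112.29 + 180) mod 360) − 180 = -77.92°.
Going west by 77.92° from -112.29° passes through 180° before reaching +169.79°.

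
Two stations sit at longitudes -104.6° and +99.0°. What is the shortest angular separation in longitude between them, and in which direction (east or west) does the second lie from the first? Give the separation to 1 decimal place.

Raw difference: 99.0 − -104.6 = 203.6°.
Normalise into (−180°, 180°]: 203.6° − 360° = -156.4°.
Negative ⇒ the second point lies to the west; separation 156.4°.

156.4° west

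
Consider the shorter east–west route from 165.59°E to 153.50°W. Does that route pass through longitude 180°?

Naïve |-153.50 − 165.59| = 319.09° > 180°, so the shorter arc goes the other way round — across 180°.
Signed shortest Δλ = ((-153.50 − 165.59 + 180) mod 360) − 180 = 40.91°.
Going east by 40.91° from +165.59° passes through 180° before reaching -153.50°.

Yes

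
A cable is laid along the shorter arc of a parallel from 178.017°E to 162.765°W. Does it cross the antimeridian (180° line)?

Yes

Naïve |-162.765 − 178.017| = 340.782° > 180°, so the shorter arc goes the other way round — across 180°.
Signed shortest Δλ = ((-162.765 − 178.017 + 180) mod 360) − 180 = 19.218°.
Going east by 19.218° from +178.017° passes through 180° before reaching -162.765°.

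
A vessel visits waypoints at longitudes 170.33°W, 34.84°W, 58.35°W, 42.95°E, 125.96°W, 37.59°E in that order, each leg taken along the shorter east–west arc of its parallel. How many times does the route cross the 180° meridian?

0

Leg 1: -170.33° → -34.84°, shortest Δλ = 135.49° (east) — does not cross 180°.
Leg 2: -34.84° → -58.35°, shortest Δλ = -23.51° (west) — does not cross 180°.
Leg 3: -58.35° → +42.95°, shortest Δλ = 101.3° (east) — does not cross 180°.
Leg 4: +42.95° → -125.96°, shortest Δλ = -168.91° (west) — does not cross 180°.
Leg 5: -125.96° → +37.59°, shortest Δλ = 163.55° (east) — does not cross 180°.
Total crossings: 0.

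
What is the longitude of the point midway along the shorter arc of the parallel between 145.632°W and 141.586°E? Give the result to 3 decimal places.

Signed shortest Δλ from -145.632° to +141.586° is -72.782°.
Midpoint longitude = -145.632° + (-72.782°)/2 = -145.632° − 36.391° = -182.023°.
Normalise into (−180°, 180°]: +177.977°.
(The naïve average (-145.632 + +141.586)/2 = -2.023° is on the wrong side of the globe.)

177.977°E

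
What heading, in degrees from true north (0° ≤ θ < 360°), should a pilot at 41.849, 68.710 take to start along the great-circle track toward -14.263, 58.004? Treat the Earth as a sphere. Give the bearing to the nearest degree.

Δλ = 58.004 − 68.710 = -10.706°.
θ = atan2( sin Δλ · cos φ₂ , cos φ₁ · sin φ₂ − sin φ₁ · cos φ₂ · cos Δλ )
  = atan2(-0.18004, -0.81887) = -167.600° → normalised to [0°, 360°): 192.400°.

192°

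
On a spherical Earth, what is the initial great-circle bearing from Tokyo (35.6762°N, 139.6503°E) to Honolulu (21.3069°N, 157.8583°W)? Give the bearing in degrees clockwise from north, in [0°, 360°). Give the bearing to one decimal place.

86.9°

Δλ = -157.8583 − 139.6503 = -297.5086°; wrapped into (−180°, 180°]: 62.4914°.
θ = atan2( sin Δλ · cos φ₂ , cos φ₁ · sin φ₂ − sin φ₁ · cos φ₂ · cos Δλ )
  = atan2(0.82632, 0.04421) = 86.937° → normalised to [0°, 360°): 86.937°.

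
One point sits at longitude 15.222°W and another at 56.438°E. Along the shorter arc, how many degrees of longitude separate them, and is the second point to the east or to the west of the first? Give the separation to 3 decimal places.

Raw difference: 56.438 − -15.222 = 71.66°.
Normalise into (−180°, 180°]: 71.66° stays 71.66°.
Positive ⇒ the second point lies to the east; separation 71.660°.

71.660° east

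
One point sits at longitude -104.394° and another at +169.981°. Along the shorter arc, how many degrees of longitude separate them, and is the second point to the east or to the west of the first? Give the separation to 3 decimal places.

85.625° west

Raw difference: 169.981 − -104.394 = 274.375°.
Normalise into (−180°, 180°]: 274.375° − 360° = -85.625°.
Negative ⇒ the second point lies to the west; separation 85.625°.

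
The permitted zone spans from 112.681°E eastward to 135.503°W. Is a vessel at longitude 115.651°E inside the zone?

Yes

Band width going east from +112.681° to -135.503°: ((-135.503 − 112.681) mod 360) = 111.816°.
Offset of +115.651° east of the west edge: ((115.651 − 112.681) mod 360) = 2.970°.
2.970° ≤ 111.816° ⇒ inside.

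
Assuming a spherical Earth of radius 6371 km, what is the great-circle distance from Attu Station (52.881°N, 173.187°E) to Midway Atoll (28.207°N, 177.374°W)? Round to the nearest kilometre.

2852 km

Δλ = -177.374 − 173.187 = -350.561°; wrapped into (−180°, 180°]: 9.439°.
Δφ = 28.207 − 52.881 = -24.674°.
a = sin²(Δφ/2) + cos φ₁ · cos φ₂ · sin²(Δλ/2) = 0.049251.
c = 2·atan2(√a, √(1−a)) = 0.44758 rad → d = 6371·c ≈ 2851.53 km.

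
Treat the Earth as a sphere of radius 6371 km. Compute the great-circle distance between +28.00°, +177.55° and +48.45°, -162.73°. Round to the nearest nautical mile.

1531 nmi

Δλ = -162.73 − 177.55 = -340.28°; wrapped into (−180°, 180°]: 19.72°.
Δφ = 48.45 − 28.00 = 20.45°.
a = sin²(Δφ/2) + cos φ₁ · cos φ₂ · sin²(Δλ/2) = 0.048684.
c = 2·atan2(√a, √(1−a)) = 0.44495 rad → d = 6371·c ≈ 2834.79 km ≈ 1530.66 nmi.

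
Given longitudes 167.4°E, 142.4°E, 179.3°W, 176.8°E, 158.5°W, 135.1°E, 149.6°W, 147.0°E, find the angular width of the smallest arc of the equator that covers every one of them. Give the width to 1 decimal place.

Sort the longitudes: -179.3°, -158.5°, -149.6°, +135.1°, +142.4°, +147.0°, +167.4°, +176.8°.
Eastward gaps between consecutive values (wrapping around): 20.8°, 8.9°, 284.7°, 7.3°, 4.6°, 20.4°, 9.4°, 3.9°.
Largest gap = 284.7° ⇒ minimal covering band is its complement: 360° − 284.7° = 75.3°.
Band runs from +135.1° eastward to -149.6°, crossing the antimeridian.

75.3°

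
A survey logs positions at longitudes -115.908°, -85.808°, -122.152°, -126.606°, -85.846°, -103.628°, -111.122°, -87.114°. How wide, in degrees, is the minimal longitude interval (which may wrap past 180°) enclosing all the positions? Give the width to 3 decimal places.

Sort the longitudes: -126.606°, -122.152°, -115.908°, -111.122°, -103.628°, -87.114°, -85.846°, -85.808°.
Eastward gaps between consecutive values (wrapping around): 4.454°, 6.244°, 4.786°, 7.494°, 16.514°, 1.268°, 0.038°, 319.202°.
Largest gap = 319.202° ⇒ minimal covering band is its complement: 360° − 319.202° = 40.798°.
Band runs from -126.606° eastward to -85.808°.

40.798°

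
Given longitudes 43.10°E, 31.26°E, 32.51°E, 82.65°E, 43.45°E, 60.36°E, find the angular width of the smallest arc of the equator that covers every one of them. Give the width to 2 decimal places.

51.39°

Sort the longitudes: +31.26°, +32.51°, +43.10°, +43.45°, +60.36°, +82.65°.
Eastward gaps between consecutive values (wrapping around): 1.25°, 10.59°, 0.35°, 16.91°, 22.29°, 308.61°.
Largest gap = 308.61° ⇒ minimal covering band is its complement: 360° − 308.61° = 51.39°.
Band runs from +31.26° eastward to +82.65°.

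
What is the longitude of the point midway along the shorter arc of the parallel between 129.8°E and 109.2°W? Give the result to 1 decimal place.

169.7°W

Signed shortest Δλ from +129.8° to -109.2° is +121.0°.
Midpoint longitude = +129.8° + (+121.0°)/2 = +129.8° + 60.5° = +190.3°.
Normalise into (−180°, 180°]: -169.7°.
(The naïve average (+129.8 + -109.2)/2 = 10.3° is on the wrong side of the globe.)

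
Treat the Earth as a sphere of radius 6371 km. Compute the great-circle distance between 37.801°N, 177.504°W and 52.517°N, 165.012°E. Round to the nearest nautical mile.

Δλ = 165.012 − -177.504 = 342.516°; wrapped into (−180°, 180°]: -17.484°.
Δφ = 52.517 − 37.801 = 14.716°.
a = sin²(Δφ/2) + cos φ₁ · cos φ₂ · sin²(Δλ/2) = 0.027508.
c = 2·atan2(√a, √(1−a)) = 0.33325 rad → d = 6371·c ≈ 2123.15 km ≈ 1146.41 nmi.

1146 nmi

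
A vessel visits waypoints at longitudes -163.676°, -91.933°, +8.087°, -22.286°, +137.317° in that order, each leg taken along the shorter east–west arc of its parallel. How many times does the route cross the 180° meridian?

0

Leg 1: -163.676° → -91.933°, shortest Δλ = 71.743° (east) — does not cross 180°.
Leg 2: -91.933° → +8.087°, shortest Δλ = 100.02° (east) — does not cross 180°.
Leg 3: +8.087° → -22.286°, shortest Δλ = -30.373° (west) — does not cross 180°.
Leg 4: -22.286° → +137.317°, shortest Δλ = 159.603° (east) — does not cross 180°.
Total crossings: 0.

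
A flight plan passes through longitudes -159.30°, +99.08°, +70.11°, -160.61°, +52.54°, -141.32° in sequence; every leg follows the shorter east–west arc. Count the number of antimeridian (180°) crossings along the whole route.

Leg 1: -159.30° → +99.08°, shortest Δλ = -101.62° (west) — crosses 180°.
Leg 2: +99.08° → +70.11°, shortest Δλ = -28.97° (west) — does not cross 180°.
Leg 3: +70.11° → -160.61°, shortest Δλ = 129.28° (east) — crosses 180°.
Leg 4: -160.61° → +52.54°, shortest Δλ = -146.85° (west) — crosses 180°.
Leg 5: +52.54° → -141.32°, shortest Δλ = 166.14° (east) — crosses 180°.
Total crossings: 4.

4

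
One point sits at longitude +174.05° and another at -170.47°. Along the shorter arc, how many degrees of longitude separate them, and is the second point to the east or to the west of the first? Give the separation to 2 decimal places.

15.48° east

Raw difference: -170.47 − 174.05 = -344.52°.
Normalise into (−180°, 180°]: -344.52° + 360° = 15.48°.
Positive ⇒ the second point lies to the east; separation 15.48°.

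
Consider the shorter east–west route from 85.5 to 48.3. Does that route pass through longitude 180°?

Signed shortest Δλ = ((48.3 − 85.5 + 180) mod 360) − 180 = -37.2°.
Going west by 37.2° from +85.5° reaches +48.3° without touching 180°.

No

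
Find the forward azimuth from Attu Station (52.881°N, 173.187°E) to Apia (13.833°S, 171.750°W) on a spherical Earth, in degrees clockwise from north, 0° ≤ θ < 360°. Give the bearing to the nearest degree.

164°

Δλ = -171.750 − 173.187 = -344.937°; wrapped into (−180°, 180°]: 15.063°.
θ = atan2( sin Δλ · cos φ₂ , cos φ₁ · sin φ₂ − sin φ₁ · cos φ₂ · cos Δλ )
  = atan2(0.25234, -0.89194) = 164.203° → normalised to [0°, 360°): 164.203°.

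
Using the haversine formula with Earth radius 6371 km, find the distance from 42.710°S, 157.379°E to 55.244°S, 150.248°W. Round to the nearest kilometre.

3959 km

Δλ = -150.248 − 157.379 = -307.627°; wrapped into (−180°, 180°]: 52.373°.
Δφ = -55.244 − -42.710 = -12.534°.
a = sin²(Δφ/2) + cos φ₁ · cos φ₂ · sin²(Δλ/2) = 0.093492.
c = 2·atan2(√a, √(1−a)) = 0.62148 rad → d = 6371·c ≈ 3959.47 km.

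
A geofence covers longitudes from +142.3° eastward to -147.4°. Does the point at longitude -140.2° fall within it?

Band width going east from +142.3° to -147.4°: ((-147.4 − 142.3) mod 360) = 70.3°.
Offset of -140.2° east of the west edge: ((-140.2 − 142.3) mod 360) = 77.5°.
77.5° > 70.3° ⇒ outside.

No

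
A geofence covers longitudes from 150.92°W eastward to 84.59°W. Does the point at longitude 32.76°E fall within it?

Band width going east from -150.92° to -84.59°: ((-84.59 − -150.92) mod 360) = 66.33°.
Offset of +32.76° east of the west edge: ((32.76 − -150.92) mod 360) = 183.68°.
183.68° > 66.33° ⇒ outside.

No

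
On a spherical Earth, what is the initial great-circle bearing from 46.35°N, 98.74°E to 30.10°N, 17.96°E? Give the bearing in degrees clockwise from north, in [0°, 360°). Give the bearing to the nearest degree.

Δλ = 17.96 − 98.74 = -80.78°.
θ = atan2( sin Δλ · cos φ₂ , cos φ₁ · sin φ₂ − sin φ₁ · cos φ₂ · cos Δλ )
  = atan2(-0.85397, 0.24587) = -73.938° → normalised to [0°, 360°): 286.062°.

286°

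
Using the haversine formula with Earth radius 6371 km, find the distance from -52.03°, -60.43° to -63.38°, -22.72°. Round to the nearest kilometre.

Δλ = -22.72 − -60.43 = 37.71°.
Δφ = -63.38 − -52.03 = -11.35°.
a = sin²(Δφ/2) + cos φ₁ · cos φ₂ · sin²(Δλ/2) = 0.038570.
c = 2·atan2(√a, √(1−a)) = 0.39536 rad → d = 6371·c ≈ 2518.82 km.

2519 km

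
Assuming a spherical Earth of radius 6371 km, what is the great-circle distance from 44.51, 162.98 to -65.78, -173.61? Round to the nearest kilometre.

12428 km

Δλ = -173.61 − 162.98 = -336.59°; wrapped into (−180°, 180°]: 23.41°.
Δφ = -65.78 − 44.51 = -110.29°.
a = sin²(Δφ/2) + cos φ₁ · cos φ₂ · sin²(Δλ/2) = 0.685427.
c = 2·atan2(√a, √(1−a)) = 1.95072 rad → d = 6371·c ≈ 12428.06 km.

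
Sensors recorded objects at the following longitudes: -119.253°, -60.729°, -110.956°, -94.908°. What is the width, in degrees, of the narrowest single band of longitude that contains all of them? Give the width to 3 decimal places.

Sort the longitudes: -119.253°, -110.956°, -94.908°, -60.729°.
Eastward gaps between consecutive values (wrapping around): 8.297°, 16.048°, 34.179°, 301.476°.
Largest gap = 301.476° ⇒ minimal covering band is its complement: 360° − 301.476° = 58.524°.
Band runs from -119.253° eastward to -60.729°.

58.524°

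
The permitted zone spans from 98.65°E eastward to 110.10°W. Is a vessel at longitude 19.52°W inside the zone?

No

Band width going east from +98.65° to -110.10°: ((-110.10 − 98.65) mod 360) = 151.25°.
Offset of -19.52° east of the west edge: ((-19.52 − 98.65) mod 360) = 241.83°.
241.83° > 151.25° ⇒ outside.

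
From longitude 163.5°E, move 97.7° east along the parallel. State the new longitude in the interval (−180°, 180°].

Start at +163.5°; shift +97.7° → +261.2°.
+261.2° lies outside (−180°, 180°]; subtract 360° → -98.8°.

98.8°W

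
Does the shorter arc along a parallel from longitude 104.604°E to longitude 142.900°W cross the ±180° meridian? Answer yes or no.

Yes

Naïve |-142.900 − 104.604| = 247.504° > 180°, so the shorter arc goes the other way round — across 180°.
Signed shortest Δλ = ((-142.900 − 104.604 + 180) mod 360) − 180 = 112.496°.
Going east by 112.496° from +104.604° passes through 180° before reaching -142.900°.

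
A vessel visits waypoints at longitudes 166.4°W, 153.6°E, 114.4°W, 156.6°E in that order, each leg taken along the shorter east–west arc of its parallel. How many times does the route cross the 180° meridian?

Leg 1: -166.4° → +153.6°, shortest Δλ = -40.0° (west) — crosses 180°.
Leg 2: +153.6° → -114.4°, shortest Δλ = 92.0° (east) — crosses 180°.
Leg 3: -114.4° → +156.6°, shortest Δλ = -89.0° (west) — crosses 180°.
Total crossings: 3.

3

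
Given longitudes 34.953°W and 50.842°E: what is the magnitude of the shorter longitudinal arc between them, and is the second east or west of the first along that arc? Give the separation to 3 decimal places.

Raw difference: 50.842 − -34.953 = 85.795°.
Normalise into (−180°, 180°]: 85.795° stays 85.795°.
Positive ⇒ the second point lies to the east; separation 85.795°.

85.795° east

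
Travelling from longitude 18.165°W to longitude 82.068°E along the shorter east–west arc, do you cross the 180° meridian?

No

Signed shortest Δλ = ((82.068 − -18.165 + 180) mod 360) − 180 = 100.233°.
Going east by 100.233° from -18.165° reaches +82.068° without touching 180°.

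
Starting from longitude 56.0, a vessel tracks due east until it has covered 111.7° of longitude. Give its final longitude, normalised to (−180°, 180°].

Start at +56.0°; shift +111.7° → +167.7°.
+167.7° already lies in (−180°, 180°].

+167.7°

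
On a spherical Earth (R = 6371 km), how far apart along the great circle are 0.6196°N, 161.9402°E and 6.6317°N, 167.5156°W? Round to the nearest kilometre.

Δλ = -167.5156 − 161.9402 = -329.4558°; wrapped into (−180°, 180°]: 30.5442°.
Δφ = 6.6317 − 0.6196 = 6.0121°.
a = sin²(Δφ/2) + cos φ₁ · cos φ₂ · sin²(Δλ/2) = 0.071663.
c = 2·atan2(√a, √(1−a)) = 0.54201 rad → d = 6371·c ≈ 3453.14 km.

3453 km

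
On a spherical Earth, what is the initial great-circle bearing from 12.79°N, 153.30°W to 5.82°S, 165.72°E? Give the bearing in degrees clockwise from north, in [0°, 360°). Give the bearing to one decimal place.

Δλ = 165.72 − -153.30 = 319.02°; wrapped into (−180°, 180°]: -40.98°.
θ = atan2( sin Δλ · cos φ₂ , cos φ₁ · sin φ₂ − sin φ₁ · cos φ₂ · cos Δλ )
  = atan2(-0.65242, -0.26515) = -112.118° → normalised to [0°, 360°): 247.882°.

247.9°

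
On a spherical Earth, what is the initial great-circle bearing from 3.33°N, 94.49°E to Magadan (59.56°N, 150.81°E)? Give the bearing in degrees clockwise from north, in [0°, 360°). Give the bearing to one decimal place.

Δλ = 150.81 − 94.49 = 56.32°.
θ = atan2( sin Δλ · cos φ₂ , cos φ₁ · sin φ₂ − sin φ₁ · cos φ₂ · cos Δλ )
  = atan2(0.42160, 0.84438) = 26.533° → normalised to [0°, 360°): 26.533°.

26.5°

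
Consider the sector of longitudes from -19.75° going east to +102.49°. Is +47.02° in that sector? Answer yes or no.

Band width going east from -19.75° to +102.49°: ((102.49 − -19.75) mod 360) = 122.24°.
Offset of +47.02° east of the west edge: ((47.02 − -19.75) mod 360) = 66.77°.
66.77° ≤ 122.24° ⇒ inside.

Yes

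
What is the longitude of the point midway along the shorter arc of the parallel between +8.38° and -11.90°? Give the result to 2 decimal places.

Signed shortest Δλ from +8.38° to -11.90° is -20.28°.
Midpoint longitude = +8.38° + (-20.28°)/2 = +8.38° − 10.14° = -1.76°.

-1.76°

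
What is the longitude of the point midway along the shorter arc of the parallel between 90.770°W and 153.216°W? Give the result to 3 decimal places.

Signed shortest Δλ from -90.770° to -153.216° is -62.446°.
Midpoint longitude = -90.770° + (-62.446°)/2 = -90.770° − 31.223° = -121.993°.

121.993°W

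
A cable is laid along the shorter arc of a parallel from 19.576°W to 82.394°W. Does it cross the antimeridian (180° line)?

Signed shortest Δλ = ((-82.394 − -19.576 + 180) mod 360) − 180 = -62.818°.
Going west by 62.818° from -19.576° reaches -82.394° without touching 180°.

No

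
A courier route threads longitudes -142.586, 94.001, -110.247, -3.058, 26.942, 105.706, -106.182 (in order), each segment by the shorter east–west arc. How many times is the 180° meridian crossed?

Leg 1: -142.586° → +94.001°, shortest Δλ = -123.413° (west) — crosses 180°.
Leg 2: +94.001° → -110.247°, shortest Δλ = 155.752° (east) — crosses 180°.
Leg 3: -110.247° → -3.058°, shortest Δλ = 107.189° (east) — does not cross 180°.
Leg 4: -3.058° → +26.942°, shortest Δλ = 30.0° (east) — does not cross 180°.
Leg 5: +26.942° → +105.706°, shortest Δλ = 78.764° (east) — does not cross 180°.
Leg 6: +105.706° → -106.182°, shortest Δλ = 148.112° (east) — crosses 180°.
Total crossings: 3.

3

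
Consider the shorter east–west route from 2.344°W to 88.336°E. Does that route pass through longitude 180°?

Signed shortest Δλ = ((88.336 − -2.344 + 180) mod 360) − 180 = 90.68°.
Going east by 90.68° from -2.344° reaches +88.336° without touching 180°.

No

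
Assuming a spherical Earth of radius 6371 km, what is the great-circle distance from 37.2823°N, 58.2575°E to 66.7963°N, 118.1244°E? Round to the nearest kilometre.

Δλ = 118.1244 − 58.2575 = 59.8669°.
Δφ = 66.7963 − 37.2823 = 29.5140°.
a = sin²(Δφ/2) + cos φ₁ · cos φ₂ · sin²(Δλ/2) = 0.142940.
c = 2·atan2(√a, √(1−a)) = 0.77543 rad → d = 6371·c ≈ 4940.27 km.

4940 km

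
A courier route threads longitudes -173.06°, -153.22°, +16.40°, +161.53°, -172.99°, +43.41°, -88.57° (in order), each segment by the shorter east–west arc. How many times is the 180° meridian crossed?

2

Leg 1: -173.06° → -153.22°, shortest Δλ = 19.84° (east) — does not cross 180°.
Leg 2: -153.22° → +16.40°, shortest Δλ = 169.62° (east) — does not cross 180°.
Leg 3: +16.40° → +161.53°, shortest Δλ = 145.13° (east) — does not cross 180°.
Leg 4: +161.53° → -172.99°, shortest Δλ = 25.48° (east) — crosses 180°.
Leg 5: -172.99° → +43.41°, shortest Δλ = -143.6° (west) — crosses 180°.
Leg 6: +43.41° → -88.57°, shortest Δλ = -131.98° (west) — does not cross 180°.
Total crossings: 2.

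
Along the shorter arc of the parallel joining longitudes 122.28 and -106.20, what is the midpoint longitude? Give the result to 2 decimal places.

-171.96°

Signed shortest Δλ from +122.28° to -106.20° is +131.52°.
Midpoint longitude = +122.28° + (+131.52°)/2 = +122.28° + 65.76° = +188.04°.
Normalise into (−180°, 180°]: -171.96°.
(The naïve average (+122.28 + -106.20)/2 = 8.04° is on the wrong side of the globe.)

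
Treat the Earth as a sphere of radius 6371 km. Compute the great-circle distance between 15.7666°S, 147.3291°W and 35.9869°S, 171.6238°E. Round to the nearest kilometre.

Δλ = 171.6238 − -147.3291 = 318.9529°; wrapped into (−180°, 180°]: -41.0471°.
Δφ = -35.9869 − -15.7666 = -20.2203°.
a = sin²(Δφ/2) + cos φ₁ · cos φ₂ · sin²(Δλ/2) = 0.126530.
c = 2·atan2(√a, √(1−a)) = 0.72735 rad → d = 6371·c ≈ 4633.93 km.

4634 km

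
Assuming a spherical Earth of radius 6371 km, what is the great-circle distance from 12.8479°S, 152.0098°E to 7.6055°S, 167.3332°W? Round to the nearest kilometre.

Δλ = -167.3332 − 152.0098 = -319.3430°; wrapped into (−180°, 180°]: 40.6570°.
Δφ = -7.6055 − -12.8479 = 5.2424°.
a = sin²(Δφ/2) + cos φ₁ · cos φ₂ · sin²(Δλ/2) = 0.118723.
c = 2·atan2(√a, √(1−a)) = 0.70354 rad → d = 6371·c ≈ 4482.28 km.

4482 km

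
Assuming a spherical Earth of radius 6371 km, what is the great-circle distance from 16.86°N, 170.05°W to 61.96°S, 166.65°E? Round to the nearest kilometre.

9002 km

Δλ = 166.65 − -170.05 = 336.70°; wrapped into (−180°, 180°]: -23.30°.
Δφ = -61.96 − 16.86 = -78.82°.
a = sin²(Δφ/2) + cos φ₁ · cos φ₂ · sin²(Δλ/2) = 0.421399.
c = 2·atan2(√a, √(1−a)) = 1.41294 rad → d = 6371·c ≈ 9001.84 km.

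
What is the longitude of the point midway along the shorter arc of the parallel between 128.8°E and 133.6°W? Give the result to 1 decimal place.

Signed shortest Δλ from +128.8° to -133.6° is +97.6°.
Midpoint longitude = +128.8° + (+97.6°)/2 = +128.8° + 48.8° = +177.6°.
(The naïve average (+128.8 + -133.6)/2 = -2.4° is on the wrong side of the globe.)

177.6°E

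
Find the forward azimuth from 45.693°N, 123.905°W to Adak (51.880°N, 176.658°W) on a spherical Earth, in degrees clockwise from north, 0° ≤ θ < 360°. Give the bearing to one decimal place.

Δλ = -176.658 − -123.905 = -52.753°.
θ = atan2( sin Δλ · cos φ₂ , cos φ₁ · sin φ₂ − sin φ₁ · cos φ₂ · cos Δλ )
  = atan2(-0.49140, 0.28215) = -60.136° → normalised to [0°, 360°): 299.864°.

299.9°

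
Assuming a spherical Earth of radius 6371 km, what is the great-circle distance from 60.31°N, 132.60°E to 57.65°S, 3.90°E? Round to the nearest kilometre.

17136 km

Δλ = 3.90 − 132.60 = -128.70°.
Δφ = -57.65 − 60.31 = -117.96°.
a = sin²(Δφ/2) + cos φ₁ · cos φ₂ · sin²(Δλ/2) = 0.949800.
c = 2·atan2(√a, √(1−a)) = 2.68965 rad → d = 6371·c ≈ 17135.74 km.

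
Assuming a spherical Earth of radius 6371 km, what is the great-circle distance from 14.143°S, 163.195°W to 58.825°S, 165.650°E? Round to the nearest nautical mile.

3021 nmi

Δλ = 165.650 − -163.195 = 328.845°; wrapped into (−180°, 180°]: -31.155°.
Δφ = -58.825 − -14.143 = -44.682°.
a = sin²(Δφ/2) + cos φ₁ · cos φ₂ · sin²(Δλ/2) = 0.180689.
c = 2·atan2(√a, √(1−a)) = 0.87809 rad → d = 6371·c ≈ 5594.31 km ≈ 3020.68 nmi.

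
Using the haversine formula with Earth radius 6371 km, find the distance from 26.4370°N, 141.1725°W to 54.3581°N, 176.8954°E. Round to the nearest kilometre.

4605 km

Δλ = 176.8954 − -141.1725 = 318.0679°; wrapped into (−180°, 180°]: -41.9321°.
Δφ = 54.3581 − 26.4370 = 27.9211°.
a = sin²(Δφ/2) + cos φ₁ · cos φ₂ · sin²(Δλ/2) = 0.125008.
c = 2·atan2(√a, √(1−a)) = 0.72276 rad → d = 6371·c ≈ 4604.68 km.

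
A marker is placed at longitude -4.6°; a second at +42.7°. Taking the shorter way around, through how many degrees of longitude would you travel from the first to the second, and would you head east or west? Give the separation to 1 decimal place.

47.3° east

Raw difference: 42.7 − -4.6 = 47.3°.
Normalise into (−180°, 180°]: 47.3° stays 47.3°.
Positive ⇒ the second point lies to the east; separation 47.3°.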